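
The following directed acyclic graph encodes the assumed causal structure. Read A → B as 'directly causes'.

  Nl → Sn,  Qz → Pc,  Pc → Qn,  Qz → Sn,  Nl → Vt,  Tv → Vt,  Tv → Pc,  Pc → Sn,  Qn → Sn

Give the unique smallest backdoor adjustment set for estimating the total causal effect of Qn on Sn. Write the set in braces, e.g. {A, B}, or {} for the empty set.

{Pc}

Variables eligible for adjustment (non-descendants of Qn, excluding Qn and Sn): {Nl, Pc, Qz, Tv, Vt}.
Backdoor paths from Qn to Sn:
  P1: Qn <- Pc <- Qz -> Sn
  P2: Qn <- Pc <- Tv -> Vt <- Nl -> Sn
  P3: Qn <- Pc -> Sn
The empty set is not sufficient: P1 (Qn <- Pc <- Qz -> Sn) has no collider blocking it and no conditioned non-collider, so it is open.
Try {Pc}:
  P1: blocked at chain node Pc ∈ conditioning set.
  P2: blocked at chain node Pc ∈ conditioning set.
  P3: blocked at fork node Pc ∈ conditioning set.
{Pc} contains no descendant of Qn and blocks every backdoor path.
No other singleton works — e.g. {Nl} leaves P1 open — so {Pc} is the unique smallest valid adjustment set.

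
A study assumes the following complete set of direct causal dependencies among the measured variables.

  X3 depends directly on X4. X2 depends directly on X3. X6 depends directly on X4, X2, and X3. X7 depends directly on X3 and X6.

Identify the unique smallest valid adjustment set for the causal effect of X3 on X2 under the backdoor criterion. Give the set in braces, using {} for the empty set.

Variables eligible for adjustment (non-descendants of X3, excluding X3 and X2): {X4}.
Backdoor paths from X3 to X2:
  P1: X3 <- X4 -> X6 <- X2
Each backdoor path contains an unconditioned collider, so every path is already blocked with the empty conditioning set:
  P1: blocked at collider X6 (neither it nor any descendant is in the conditioning set).
The empty set is therefore the unique smallest valid set.

{}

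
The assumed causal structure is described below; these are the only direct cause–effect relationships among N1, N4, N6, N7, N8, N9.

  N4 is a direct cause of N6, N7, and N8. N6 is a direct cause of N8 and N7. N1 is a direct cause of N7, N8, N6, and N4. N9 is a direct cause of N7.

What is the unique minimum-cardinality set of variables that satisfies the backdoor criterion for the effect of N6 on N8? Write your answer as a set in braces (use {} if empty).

Variables eligible for adjustment (non-descendants of N6, excluding N6 and N8): {N1, N4, N9}.
Backdoor paths from N6 to N8:
  P1: N6 <- N1 -> N4 -> N8
  P2: N6 <- N1 -> N8
  P3: N6 <- N1 -> N7 <- N4 -> N8
  P4: N6 <- N4 <- N1 -> N8
  P5: N6 <- N4 -> N8
  P6: N6 <- N4 -> N7 <- N1 -> N8
The empty set is not sufficient: P1 (N6 <- N1 -> N4 -> N8) has no collider blocking it and no conditioned non-collider, so it is open.
Try {N1, N4}:
  P1: blocked at fork node N1 ∈ conditioning set.
  P2: blocked at fork node N1 ∈ conditioning set.
  P3: blocked at fork node N1 ∈ conditioning set.
  P4: blocked at chain node N4 ∈ conditioning set.
  P5: blocked at fork node N4 ∈ conditioning set.
  P6: blocked at fork node N4 ∈ conditioning set.
{N1, N4} contains no descendant of N6 and blocks every backdoor path.
Every element of {N1, N4} is needed (dropping N1 leaves P2 open; dropping N4 leaves P5 open), so no proper subset is valid.
Among all size-2 subsets of the eligible variables, only {N1, N4} blocks every backdoor path, so it is the unique smallest valid adjustment set.

{N1, N4}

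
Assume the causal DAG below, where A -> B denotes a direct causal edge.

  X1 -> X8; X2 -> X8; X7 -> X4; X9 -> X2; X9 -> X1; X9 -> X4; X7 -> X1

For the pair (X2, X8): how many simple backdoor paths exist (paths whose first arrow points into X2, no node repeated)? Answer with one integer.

2

A backdoor path from X2 to X8 is any simple undirected path whose first edge points into X2 (i.e. leaves X2 via a parent).
Parents of X2: {X9}.
Enumerating:
  P1: X2 <- X9 -> X1 -> X8
  P2: X2 <- X9 -> X4 <- X7 -> X1 -> X8
That exhausts the simple backdoor paths. Count: 2.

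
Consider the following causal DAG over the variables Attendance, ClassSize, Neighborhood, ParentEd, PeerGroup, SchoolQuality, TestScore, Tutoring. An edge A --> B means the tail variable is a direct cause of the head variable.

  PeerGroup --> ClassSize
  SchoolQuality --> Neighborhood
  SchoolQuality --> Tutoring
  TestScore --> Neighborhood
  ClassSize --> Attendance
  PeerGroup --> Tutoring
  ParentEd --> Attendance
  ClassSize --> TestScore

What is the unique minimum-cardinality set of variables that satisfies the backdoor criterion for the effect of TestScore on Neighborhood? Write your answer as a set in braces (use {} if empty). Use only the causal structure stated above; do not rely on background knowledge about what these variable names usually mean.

{}

Variables eligible for adjustment (non-descendants of TestScore, excluding TestScore and Neighborhood): {Attendance, ClassSize, ParentEd, PeerGroup, SchoolQuality, Tutoring}.
Backdoor paths from TestScore to Neighborhood:
  P1: TestScore <- ClassSize <- PeerGroup -> Tutoring <- SchoolQuality -> Neighborhood
Each backdoor path contains an unconditioned collider, so every path is already blocked with the empty conditioning set:
  P1: blocked at collider Tutoring (neither it nor any descendant is in the conditioning set).
The empty set is therefore the unique smallest valid set.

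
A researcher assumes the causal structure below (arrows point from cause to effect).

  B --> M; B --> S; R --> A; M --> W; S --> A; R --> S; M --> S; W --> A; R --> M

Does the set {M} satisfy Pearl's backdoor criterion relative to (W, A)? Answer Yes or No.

Yes

Backdoor paths from W to A (paths whose first edge points into W):
  P1: W <- M <- R -> S -> A
  P2: W <- M <- R -> A
  P3: W <- M <- B -> S <- R -> A
  P4: W <- M <- B -> S -> A
  P5: W <- M -> S <- R -> A
  P6: W <- M -> S -> A
Condition 1 (no descendant of W in the set): holds — descendants of W are {A}; none are in {M}.
Condition 2 (every backdoor path blocked by {M}):
  P1: blocked at chain node M ∈ conditioning set.
  P2: blocked at chain node M ∈ conditioning set.
  P3: blocked at chain node M ∈ conditioning set.
  P4: blocked at chain node M ∈ conditioning set.
  P5: blocked at fork node M ∈ conditioning set.
  P6: blocked at fork node M ∈ conditioning set.
{M} satisfies the backdoor criterion.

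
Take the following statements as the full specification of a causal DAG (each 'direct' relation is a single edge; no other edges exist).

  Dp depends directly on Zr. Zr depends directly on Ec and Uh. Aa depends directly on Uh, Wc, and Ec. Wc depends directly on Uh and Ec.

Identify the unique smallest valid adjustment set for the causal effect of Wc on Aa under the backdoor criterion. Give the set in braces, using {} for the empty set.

Variables eligible for adjustment (non-descendants of Wc, excluding Wc and Aa): {Dp, Ec, Uh, Zr}.
Backdoor paths from Wc to Aa:
  P1: Wc <- Ec -> Zr <- Uh -> Aa
  P2: Wc <- Ec -> Aa
  P3: Wc <- Uh -> Zr <- Ec -> Aa
  P4: Wc <- Uh -> Aa
The empty set is not sufficient: P2 (Wc <- Ec -> Aa) has no collider blocking it and no conditioned non-collider, so it is open.
Try {Ec, Uh}:
  P1: blocked at fork node Ec ∈ conditioning set.
  P2: blocked at fork node Ec ∈ conditioning set.
  P3: blocked at fork node Uh ∈ conditioning set.
  P4: blocked at fork node Uh ∈ conditioning set.
{Ec, Uh} contains no descendant of Wc and blocks every backdoor path.
Every element of {Ec, Uh} is needed (dropping Ec leaves P2 open; dropping Uh leaves P4 open), so no proper subset is valid.
Among all size-2 subsets of the eligible variables, only {Ec, Uh} blocks every backdoor path, so it is the unique smallest valid adjustment set.

{Ec, Uh}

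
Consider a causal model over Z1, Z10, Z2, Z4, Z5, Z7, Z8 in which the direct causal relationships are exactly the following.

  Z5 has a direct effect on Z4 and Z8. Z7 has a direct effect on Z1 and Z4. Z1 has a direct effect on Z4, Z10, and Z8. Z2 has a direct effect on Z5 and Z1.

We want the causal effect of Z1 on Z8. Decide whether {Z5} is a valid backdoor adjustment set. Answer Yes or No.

Yes

Backdoor paths from Z1 to Z8 (paths whose first edge points into Z1):
  P1: Z1 <- Z7 -> Z4 <- Z5 -> Z8
  P2: Z1 <- Z2 -> Z5 -> Z8
Condition 1 (no descendant of Z1 in the set): holds — descendants of Z1 are {Z10, Z4, Z8}; none are in {Z5}.
Condition 2 (every backdoor path blocked by {Z5}):
  P1: blocked at collider Z4 (neither it nor any descendant is in the conditioning set).
  P2: blocked at chain node Z5 ∈ conditioning set.
{Z5} satisfies the backdoor criterion.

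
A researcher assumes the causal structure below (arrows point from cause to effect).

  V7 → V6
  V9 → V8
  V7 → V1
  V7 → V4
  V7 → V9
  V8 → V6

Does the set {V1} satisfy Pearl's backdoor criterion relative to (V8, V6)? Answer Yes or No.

No

Backdoor paths from V8 to V6 (paths whose first edge points into V8):
  P1: V8 <- V9 <- V7 -> V6
Condition 1 (no descendant of V8 in the set): holds — descendants of V8 are {V6}; none are in {V1}.
Condition 2 (every backdoor path blocked by {V1}):
  P1: open — no interior node is in the conditioning set.
{V1} does not satisfy the backdoor criterion.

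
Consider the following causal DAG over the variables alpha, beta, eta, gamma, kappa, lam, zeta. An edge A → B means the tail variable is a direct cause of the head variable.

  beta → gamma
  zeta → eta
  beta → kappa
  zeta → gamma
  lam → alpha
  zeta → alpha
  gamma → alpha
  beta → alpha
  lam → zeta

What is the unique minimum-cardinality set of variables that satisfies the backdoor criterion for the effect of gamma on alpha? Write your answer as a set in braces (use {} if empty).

{beta, zeta}

Variables eligible for adjustment (non-descendants of gamma, excluding gamma and alpha): {beta, eta, kappa, lam, zeta}.
Backdoor paths from gamma to alpha:
  P1: gamma <- beta -> alpha
  P2: gamma <- zeta <- lam -> alpha
  P3: gamma <- zeta -> alpha
The empty set is not sufficient: P1 (gamma <- beta -> alpha) has no collider blocking it and no conditioned non-collider, so it is open.
Try {beta, zeta}:
  P1: blocked at fork node beta ∈ conditioning set.
  P2: blocked at chain node zeta ∈ conditioning set.
  P3: blocked at fork node zeta ∈ conditioning set.
{beta, zeta} contains no descendant of gamma and blocks every backdoor path.
Every element of {beta, zeta} is needed (dropping beta leaves P1 open; dropping zeta leaves P2 open), so no proper subset is valid.
Among all size-2 subsets of the eligible variables, only {beta, zeta} blocks every backdoor path, so it is the unique smallest valid adjustment set.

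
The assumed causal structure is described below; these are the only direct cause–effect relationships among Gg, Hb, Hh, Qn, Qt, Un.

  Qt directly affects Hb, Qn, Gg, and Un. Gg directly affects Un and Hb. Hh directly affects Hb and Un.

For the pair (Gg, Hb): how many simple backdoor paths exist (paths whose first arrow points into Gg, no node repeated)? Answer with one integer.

A backdoor path from Gg to Hb is any simple undirected path whose first edge points into Gg (i.e. leaves Gg via a parent).
Parents of Gg: {Qt}.
Enumerating:
  P1: Gg <- Qt -> Un <- Hh -> Hb
  P2: Gg <- Qt -> Hb
That exhausts the simple backdoor paths. Count: 2.

2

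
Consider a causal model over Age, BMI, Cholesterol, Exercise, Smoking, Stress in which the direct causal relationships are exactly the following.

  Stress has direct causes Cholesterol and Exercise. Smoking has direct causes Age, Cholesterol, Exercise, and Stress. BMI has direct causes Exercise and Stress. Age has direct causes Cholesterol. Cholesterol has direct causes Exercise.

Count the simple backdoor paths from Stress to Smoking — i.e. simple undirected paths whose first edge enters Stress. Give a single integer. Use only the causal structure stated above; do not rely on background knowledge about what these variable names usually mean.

6

A backdoor path from Stress to Smoking is any simple undirected path whose first edge points into Stress (i.e. leaves Stress via a parent).
Parents of Stress: {Cholesterol, Exercise}.
Enumerating:
  P1: Stress <- Exercise -> Cholesterol -> Age -> Smoking
  P2: Stress <- Exercise -> Cholesterol -> Smoking
  P3: Stress <- Exercise -> Smoking
  P4: Stress <- Cholesterol <- Exercise -> Smoking
  P5: Stress <- Cholesterol -> Age -> Smoking
  P6: Stress <- Cholesterol -> Smoking
That exhausts the simple backdoor paths. Count: 6.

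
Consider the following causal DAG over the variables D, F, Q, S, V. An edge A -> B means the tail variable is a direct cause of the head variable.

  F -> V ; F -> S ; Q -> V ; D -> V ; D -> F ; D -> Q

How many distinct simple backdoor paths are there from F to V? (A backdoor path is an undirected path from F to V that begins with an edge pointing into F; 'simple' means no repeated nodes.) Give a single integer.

2

A backdoor path from F to V is any simple undirected path whose first edge points into F (i.e. leaves F via a parent).
Parents of F: {D}.
Enumerating:
  P1: F <- D -> Q -> V
  P2: F <- D -> V
That exhausts the simple backdoor paths. Count: 2.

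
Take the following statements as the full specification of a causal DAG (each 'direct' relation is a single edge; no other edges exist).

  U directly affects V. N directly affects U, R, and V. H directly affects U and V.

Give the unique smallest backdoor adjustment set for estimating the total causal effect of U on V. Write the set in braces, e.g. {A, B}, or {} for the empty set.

{H, N}

Variables eligible for adjustment (non-descendants of U, excluding U and V): {H, N, R}.
Backdoor paths from U to V:
  P1: U <- H -> V
  P2: U <- N -> V
The empty set is not sufficient: P1 (U <- H -> V) has no collider blocking it and no conditioned non-collider, so it is open.
Try {H, N}:
  P1: blocked at fork node H ∈ conditioning set.
  P2: blocked at fork node N ∈ conditioning set.
{H, N} contains no descendant of U and blocks every backdoor path.
Every element of {H, N} is needed (dropping H leaves P1 open; dropping N leaves P2 open), so no proper subset is valid.
Among all size-2 subsets of the eligible variables, only {H, N} blocks every backdoor path, so it is the unique smallest valid adjustment set.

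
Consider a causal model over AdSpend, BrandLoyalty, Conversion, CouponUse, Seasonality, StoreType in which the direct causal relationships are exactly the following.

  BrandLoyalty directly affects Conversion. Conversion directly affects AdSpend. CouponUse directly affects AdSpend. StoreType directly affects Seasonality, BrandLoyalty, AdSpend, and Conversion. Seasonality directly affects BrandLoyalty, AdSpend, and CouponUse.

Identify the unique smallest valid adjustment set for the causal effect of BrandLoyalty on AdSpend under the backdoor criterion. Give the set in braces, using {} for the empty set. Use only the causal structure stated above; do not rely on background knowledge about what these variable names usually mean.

Variables eligible for adjustment (non-descendants of BrandLoyalty, excluding BrandLoyalty and AdSpend): {CouponUse, Seasonality, StoreType}.
Backdoor paths from BrandLoyalty to AdSpend:
  P1: BrandLoyalty <- StoreType -> Seasonality -> CouponUse -> AdSpend
  P2: BrandLoyalty <- StoreType -> Seasonality -> AdSpend
  P3: BrandLoyalty <- StoreType -> Conversion -> AdSpend
  P4: BrandLoyalty <- StoreType -> AdSpend
  P5: BrandLoyalty <- Seasonality <- StoreType -> Conversion -> AdSpend
  P6: BrandLoyalty <- Seasonality <- StoreType -> AdSpend
  P7: BrandLoyalty <- Seasonality -> CouponUse -> AdSpend
  P8: BrandLoyalty <- Seasonality -> AdSpend
The empty set is not sufficient: P1 (BrandLoyalty <- StoreType -> Seasonality -> CouponUse -> AdSpend) has no collider blocking it and no conditioned non-collider, so it is open.
Try {Seasonality, StoreType}:
  P1: blocked at fork node StoreType ∈ conditioning set.
  P2: blocked at fork node StoreType ∈ conditioning set.
  P3: blocked at fork node StoreType ∈ conditioning set.
  P4: blocked at fork node StoreType ∈ conditioning set.
  P5: blocked at chain node Seasonality ∈ conditioning set.
  P6: blocked at chain node Seasonality ∈ conditioning set.
  P7: blocked at fork node Seasonality ∈ conditioning set.
  P8: blocked at fork node Seasonality ∈ conditioning set.
{Seasonality, StoreType} contains no descendant of BrandLoyalty and blocks every backdoor path.
Every element of {Seasonality, StoreType} is needed (dropping Seasonality leaves P7 open; dropping StoreType leaves P3 open), so no proper subset is valid.
Among all size-2 subsets of the eligible variables, only {Seasonality, StoreType} blocks every backdoor path, so it is the unique smallest valid adjustment set.

{Seasonality, StoreType}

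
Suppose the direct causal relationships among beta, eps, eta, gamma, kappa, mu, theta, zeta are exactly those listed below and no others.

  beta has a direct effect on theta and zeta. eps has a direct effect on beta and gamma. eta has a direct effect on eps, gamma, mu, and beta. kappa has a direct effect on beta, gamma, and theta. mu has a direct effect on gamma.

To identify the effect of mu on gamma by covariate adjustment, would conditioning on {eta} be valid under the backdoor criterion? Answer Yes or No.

Yes

Backdoor paths from mu to gamma (paths whose first edge points into mu):
  P1: mu <- eta -> eps -> beta <- kappa -> gamma
  P2: mu <- eta -> eps -> beta -> theta <- kappa -> gamma
  P3: mu <- eta -> eps -> gamma
  P4: mu <- eta -> beta <- eps -> gamma
  P5: mu <- eta -> beta <- kappa -> gamma
  P6: mu <- eta -> beta -> theta <- kappa -> gamma
  P7: mu <- eta -> gamma
Condition 1 (no descendant of mu in the set): holds — descendants of mu are {gamma}; none are in {eta}.
Condition 2 (every backdoor path blocked by {eta}):
  P1: blocked at fork node eta ∈ conditioning set.
  P2: blocked at fork node eta ∈ conditioning set.
  P3: blocked at fork node eta ∈ conditioning set.
  P4: blocked at fork node eta ∈ conditioning set.
  P5: blocked at fork node eta ∈ conditioning set.
  P6: blocked at fork node eta ∈ conditioning set.
  P7: blocked at fork node eta ∈ conditioning set.
{eta} satisfies the backdoor criterion.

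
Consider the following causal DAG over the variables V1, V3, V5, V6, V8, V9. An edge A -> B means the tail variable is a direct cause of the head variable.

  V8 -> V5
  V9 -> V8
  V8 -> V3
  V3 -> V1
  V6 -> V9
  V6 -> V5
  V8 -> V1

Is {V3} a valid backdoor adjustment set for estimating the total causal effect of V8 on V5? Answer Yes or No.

No

Backdoor paths from V8 to V5 (paths whose first edge points into V8):
  P1: V8 <- V9 <- V6 -> V5
Condition 1 (no descendant of V8 in the set): FAILS — V3 is a descendant of V8.
Condition 2 (every backdoor path blocked by {V3}):
  P1: open — no interior node is in the conditioning set.
{V3} does not satisfy the backdoor criterion.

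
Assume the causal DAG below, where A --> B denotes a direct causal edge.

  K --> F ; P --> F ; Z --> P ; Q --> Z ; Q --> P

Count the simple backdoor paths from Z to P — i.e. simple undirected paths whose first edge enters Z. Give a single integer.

1

A backdoor path from Z to P is any simple undirected path whose first edge points into Z (i.e. leaves Z via a parent).
Parents of Z: {Q}.
Enumerating:
  P1: Z <- Q -> P
That exhausts the simple backdoor paths. Count: 1.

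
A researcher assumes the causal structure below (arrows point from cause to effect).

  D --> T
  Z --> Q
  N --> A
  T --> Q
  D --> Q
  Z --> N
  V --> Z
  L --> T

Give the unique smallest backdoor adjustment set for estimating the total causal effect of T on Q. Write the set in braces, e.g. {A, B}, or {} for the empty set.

Variables eligible for adjustment (non-descendants of T, excluding T and Q): {A, D, L, N, V, Z}.
Backdoor paths from T to Q:
  P1: T <- D -> Q
The empty set is not sufficient: P1 (T <- D -> Q) has no collider blocking it and no conditioned non-collider, so it is open.
Try {D}:
  P1: blocked at fork node D ∈ conditioning set.
{D} contains no descendant of T and blocks every backdoor path.
No other singleton works — e.g. {V} leaves P1 open — so {D} is the unique smallest valid adjustment set.

{D}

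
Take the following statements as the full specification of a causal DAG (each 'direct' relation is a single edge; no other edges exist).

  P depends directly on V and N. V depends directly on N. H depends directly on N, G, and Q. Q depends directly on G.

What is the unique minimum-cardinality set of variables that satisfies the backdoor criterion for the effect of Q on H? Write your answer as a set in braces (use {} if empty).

Variables eligible for adjustment (non-descendants of Q, excluding Q and H): {G, N, P, V}.
Backdoor paths from Q to H:
  P1: Q <- G -> H
The empty set is not sufficient: P1 (Q <- G -> H) has no collider blocking it and no conditioned non-collider, so it is open.
Try {G}:
  P1: blocked at fork node G ∈ conditioning set.
{G} contains no descendant of Q and blocks every backdoor path.
No other singleton works — e.g. {N} leaves P1 open — so {G} is the unique smallest valid adjustment set.

{G}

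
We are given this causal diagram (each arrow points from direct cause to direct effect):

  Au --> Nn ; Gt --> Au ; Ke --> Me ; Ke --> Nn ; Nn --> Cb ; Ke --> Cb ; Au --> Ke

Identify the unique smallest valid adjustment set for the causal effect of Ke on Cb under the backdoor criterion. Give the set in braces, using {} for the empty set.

Variables eligible for adjustment (non-descendants of Ke, excluding Ke and Cb): {Au, Gt}.
Backdoor paths from Ke to Cb:
  P1: Ke <- Au -> Nn -> Cb
The empty set is not sufficient: P1 (Ke <- Au -> Nn -> Cb) has no collider blocking it and no conditioned non-collider, so it is open.
Try {Au}:
  P1: blocked at fork node Au ∈ conditioning set.
{Au} contains no descendant of Ke and blocks every backdoor path.
No other singleton works — e.g. {Gt} leaves P1 open — so {Au} is the unique smallest valid adjustment set.

{Au}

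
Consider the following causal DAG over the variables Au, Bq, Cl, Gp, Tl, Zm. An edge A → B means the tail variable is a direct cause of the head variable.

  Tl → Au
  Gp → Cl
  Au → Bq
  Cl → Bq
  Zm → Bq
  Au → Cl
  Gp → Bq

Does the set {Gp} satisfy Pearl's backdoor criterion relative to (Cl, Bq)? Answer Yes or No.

Backdoor paths from Cl to Bq (paths whose first edge points into Cl):
  P1: Cl <- Gp -> Bq
  P2: Cl <- Au -> Bq
Condition 1 (no descendant of Cl in the set): holds — descendants of Cl are {Bq}; none are in {Gp}.
Condition 2 (every backdoor path blocked by {Gp}):
  P1: blocked at fork node Gp ∈ conditioning set.
  P2: open — no interior node is in the conditioning set.
{Gp} does not satisfy the backdoor criterion.

No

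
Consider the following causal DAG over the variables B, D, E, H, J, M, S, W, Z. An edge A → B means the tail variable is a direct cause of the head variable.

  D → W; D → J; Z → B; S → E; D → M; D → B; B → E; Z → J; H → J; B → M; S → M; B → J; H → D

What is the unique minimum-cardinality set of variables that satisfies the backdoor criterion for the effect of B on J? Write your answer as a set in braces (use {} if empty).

{D, Z}

Variables eligible for adjustment (non-descendants of B, excluding B and J): {D, H, S, W, Z}.
Backdoor paths from B to J:
  P1: B <- Z -> J
  P2: B <- D <- H -> J
  P3: B <- D -> J
The empty set is not sufficient: P1 (B <- Z -> J) has no collider blocking it and no conditioned non-collider, so it is open.
Try {D, Z}:
  P1: blocked at fork node Z ∈ conditioning set.
  P2: blocked at chain node D ∈ conditioning set.
  P3: blocked at fork node D ∈ conditioning set.
{D, Z} contains no descendant of B and blocks every backdoor path.
Every element of {D, Z} is needed (dropping D leaves P2 open; dropping Z leaves P1 open), so no proper subset is valid.
Among all size-2 subsets of the eligible variables, only {D, Z} blocks every backdoor path, so it is the unique smallest valid adjustment set.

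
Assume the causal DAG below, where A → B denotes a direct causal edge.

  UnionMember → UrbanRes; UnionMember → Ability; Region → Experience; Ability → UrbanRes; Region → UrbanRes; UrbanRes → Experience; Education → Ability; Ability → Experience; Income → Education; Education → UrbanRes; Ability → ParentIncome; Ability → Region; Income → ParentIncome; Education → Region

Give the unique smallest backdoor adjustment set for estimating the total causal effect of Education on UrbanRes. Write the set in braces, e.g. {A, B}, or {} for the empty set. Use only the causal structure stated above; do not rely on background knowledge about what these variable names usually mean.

Variables eligible for adjustment (non-descendants of Education, excluding Education and UrbanRes): {Income, UnionMember}.
Backdoor paths from Education to UrbanRes:
  P1: Education <- Income -> ParentIncome <- Ability <- UnionMember -> UrbanRes
  P2: Education <- Income -> ParentIncome <- Ability -> Region -> UrbanRes
  P3: Education <- Income -> ParentIncome <- Ability -> Region -> Experience <- UrbanRes
  P4: Education <- Income -> ParentIncome <- Ability -> UrbanRes
  P5: Education <- Income -> ParentIncome <- Ability -> Experience <- Region -> UrbanRes
  P6: Education <- Income -> ParentIncome <- Ability -> Experience <- UrbanRes
Each backdoor path contains an unconditioned collider, so every path is already blocked with the empty conditioning set:
  P1: blocked at collider ParentIncome (neither it nor any descendant is in the conditioning set).
  P2: blocked at collider ParentIncome (neither it nor any descendant is in the conditioning set).
  P3: blocked at collider ParentIncome (neither it nor any descendant is in the conditioning set).
  P4: blocked at collider ParentIncome (neither it nor any descendant is in the conditioning set).
  P5: blocked at collider ParentIncome (neither it nor any descendant is in the conditioning set).
  P6: blocked at collider ParentIncome (neither it nor any descendant is in the conditioning set).
The empty set is therefore the unique smallest valid set.

{}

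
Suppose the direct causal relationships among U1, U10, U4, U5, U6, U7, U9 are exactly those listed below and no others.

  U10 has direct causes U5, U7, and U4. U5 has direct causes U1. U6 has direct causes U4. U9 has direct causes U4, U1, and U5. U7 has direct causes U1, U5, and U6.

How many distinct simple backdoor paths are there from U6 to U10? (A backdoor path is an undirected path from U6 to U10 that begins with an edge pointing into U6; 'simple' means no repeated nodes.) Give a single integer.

A backdoor path from U6 to U10 is any simple undirected path whose first edge points into U6 (i.e. leaves U6 via a parent).
Parents of U6: {U4}.
Enumerating:
  P1: U6 <- U4 -> U9 <- U1 -> U5 -> U7 -> U10
  P2: U6 <- U4 -> U9 <- U1 -> U5 -> U10
  P3: U6 <- U4 -> U9 <- U1 -> U7 <- U5 -> U10
  P4: U6 <- U4 -> U9 <- U1 -> U7 -> U10
  P5: U6 <- U4 -> U9 <- U5 <- U1 -> U7 -> U10
  P6: U6 <- U4 -> U9 <- U5 -> U7 -> U10
  P7: U6 <- U4 -> U9 <- U5 -> U10
  P8: U6 <- U4 -> U10
That exhausts the simple backdoor paths. Count: 8.

8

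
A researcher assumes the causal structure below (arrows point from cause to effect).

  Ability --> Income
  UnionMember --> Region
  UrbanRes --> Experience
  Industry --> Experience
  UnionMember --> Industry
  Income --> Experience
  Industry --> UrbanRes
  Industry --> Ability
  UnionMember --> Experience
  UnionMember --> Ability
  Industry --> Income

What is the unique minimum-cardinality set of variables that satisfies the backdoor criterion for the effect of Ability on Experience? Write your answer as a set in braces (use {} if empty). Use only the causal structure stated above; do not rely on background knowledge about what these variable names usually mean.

Variables eligible for adjustment (non-descendants of Ability, excluding Ability and Experience): {Industry, Region, UnionMember, UrbanRes}.
Backdoor paths from Ability to Experience:
  P1: Ability <- UnionMember -> Industry -> Income -> Experience
  P2: Ability <- UnionMember -> Industry -> UrbanRes -> Experience
  P3: Ability <- UnionMember -> Industry -> Experience
  P4: Ability <- UnionMember -> Experience
  P5: Ability <- Industry <- UnionMember -> Experience
  P6: Ability <- Industry -> Income -> Experience
  P7: Ability <- Industry -> UrbanRes -> Experience
  P8: Ability <- Industry -> Experience
The empty set is not sufficient: P1 (Ability <- UnionMember -> Industry -> Income -> Experience) has no collider blocking it and no conditioned non-collider, so it is open.
Try {Industry, UnionMember}:
  P1: blocked at fork node UnionMember ∈ conditioning set.
  P2: blocked at fork node UnionMember ∈ conditioning set.
  P3: blocked at fork node UnionMember ∈ conditioning set.
  P4: blocked at fork node UnionMember ∈ conditioning set.
  P5: blocked at chain node Industry ∈ conditioning set.
  P6: blocked at fork node Industry ∈ conditioning set.
  P7: blocked at fork node Industry ∈ conditioning set.
  P8: blocked at fork node Industry ∈ conditioning set.
{Industry, UnionMember} contains no descendant of Ability and blocks every backdoor path.
Every element of {Industry, UnionMember} is needed (dropping Industry leaves P6 open; dropping UnionMember leaves P4 open), so no proper subset is valid.
Among all size-2 subsets of the eligible variables, only {Industry, UnionMember} blocks every backdoor path, so it is the unique smallest valid adjustment set.

{Industry, UnionMember}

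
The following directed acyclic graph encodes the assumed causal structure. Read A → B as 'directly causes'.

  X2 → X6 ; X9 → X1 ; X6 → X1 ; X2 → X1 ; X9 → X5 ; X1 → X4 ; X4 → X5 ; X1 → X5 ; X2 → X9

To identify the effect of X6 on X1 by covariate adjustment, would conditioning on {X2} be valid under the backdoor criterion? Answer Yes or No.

Backdoor paths from X6 to X1 (paths whose first edge points into X6):
  P1: X6 <- X2 -> X9 -> X1
  P2: X6 <- X2 -> X9 -> X5 <- X1
  P3: X6 <- X2 -> X9 -> X5 <- X4 <- X1
  P4: X6 <- X2 -> X1
Condition 1 (no descendant of X6 in the set): holds — descendants of X6 are {X1, X4, X5}; none are in {X2}.
Condition 2 (every backdoor path blocked by {X2}):
  P1: blocked at fork node X2 ∈ conditioning set.
  P2: blocked at fork node X2 ∈ conditioning set.
  P3: blocked at fork node X2 ∈ conditioning set.
  P4: blocked at fork node X2 ∈ conditioning set.
{X2} satisfies the backdoor criterion.

Yes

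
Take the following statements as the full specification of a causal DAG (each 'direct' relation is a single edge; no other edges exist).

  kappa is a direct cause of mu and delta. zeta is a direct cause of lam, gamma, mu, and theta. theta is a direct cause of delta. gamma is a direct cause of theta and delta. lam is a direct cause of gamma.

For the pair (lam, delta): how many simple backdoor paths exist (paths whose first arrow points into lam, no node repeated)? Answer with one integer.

5

A backdoor path from lam to delta is any simple undirected path whose first edge points into lam (i.e. leaves lam via a parent).
Parents of lam: {zeta}.
Enumerating:
  P1: lam <- zeta -> gamma -> theta -> delta
  P2: lam <- zeta -> gamma -> delta
  P3: lam <- zeta -> theta <- gamma -> delta
  P4: lam <- zeta -> theta -> delta
  P5: lam <- zeta -> mu <- kappa -> delta
That exhausts the simple backdoor paths. Count: 5.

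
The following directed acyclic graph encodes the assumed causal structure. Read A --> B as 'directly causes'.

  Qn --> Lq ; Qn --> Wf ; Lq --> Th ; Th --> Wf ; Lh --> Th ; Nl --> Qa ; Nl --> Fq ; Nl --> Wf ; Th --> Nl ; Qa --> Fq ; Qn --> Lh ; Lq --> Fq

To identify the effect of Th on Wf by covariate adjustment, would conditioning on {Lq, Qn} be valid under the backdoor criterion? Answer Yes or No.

Backdoor paths from Th to Wf (paths whose first edge points into Th):
  P1: Th <- Lh <- Qn -> Lq -> Fq <- Nl -> Wf
  P2: Th <- Lh <- Qn -> Lq -> Fq <- Qa <- Nl -> Wf
  P3: Th <- Lh <- Qn -> Wf
  P4: Th <- Lq <- Qn -> Wf
  P5: Th <- Lq -> Fq <- Nl -> Wf
  P6: Th <- Lq -> Fq <- Qa <- Nl -> Wf
Condition 1 (no descendant of Th in the set): holds — descendants of Th are {Fq, Nl, Qa, Wf}; none are in {Lq, Qn}.
Condition 2 (every backdoor path blocked by {Lq, Qn}):
  P1: blocked at fork node Qn ∈ conditioning set.
  P2: blocked at fork node Qn ∈ conditioning set.
  P3: blocked at fork node Qn ∈ conditioning set.
  P4: blocked at chain node Lq ∈ conditioning set.
  P5: blocked at fork node Lq ∈ conditioning set.
  P6: blocked at fork node Lq ∈ conditioning set.
{Lq, Qn} satisfies the backdoor criterion.

Yes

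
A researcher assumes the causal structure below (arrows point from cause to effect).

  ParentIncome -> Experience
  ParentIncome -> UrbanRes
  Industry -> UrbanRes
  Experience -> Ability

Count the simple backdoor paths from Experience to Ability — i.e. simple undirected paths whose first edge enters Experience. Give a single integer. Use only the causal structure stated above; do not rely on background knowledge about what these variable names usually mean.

0

A backdoor path from Experience to Ability is any simple undirected path whose first edge points into Experience (i.e. leaves Experience via a parent).
Parents of Experience: {ParentIncome}.
No simple path from any parent of Experience reaches Ability without revisiting Experience, so there are no backdoor paths.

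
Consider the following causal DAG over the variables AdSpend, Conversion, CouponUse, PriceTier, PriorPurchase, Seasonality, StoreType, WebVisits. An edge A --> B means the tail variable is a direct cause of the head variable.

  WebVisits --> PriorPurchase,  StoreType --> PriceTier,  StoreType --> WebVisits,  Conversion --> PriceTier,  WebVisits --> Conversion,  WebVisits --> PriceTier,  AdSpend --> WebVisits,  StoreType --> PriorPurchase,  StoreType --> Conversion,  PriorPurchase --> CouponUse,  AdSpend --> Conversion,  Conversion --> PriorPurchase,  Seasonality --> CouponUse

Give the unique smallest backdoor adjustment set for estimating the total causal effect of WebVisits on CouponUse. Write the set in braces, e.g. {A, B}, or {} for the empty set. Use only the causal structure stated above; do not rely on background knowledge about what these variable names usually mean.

Variables eligible for adjustment (non-descendants of WebVisits, excluding WebVisits and CouponUse): {AdSpend, Seasonality, StoreType}.
Backdoor paths from WebVisits to CouponUse:
  P1: WebVisits <- AdSpend -> Conversion <- StoreType -> PriorPurchase -> CouponUse
  P2: WebVisits <- AdSpend -> Conversion -> PriceTier <- StoreType -> PriorPurchase -> CouponUse
  P3: WebVisits <- AdSpend -> Conversion -> PriorPurchase -> CouponUse
  P4: WebVisits <- StoreType -> Conversion -> PriorPurchase -> CouponUse
  P5: WebVisits <- StoreType -> PriceTier <- Conversion -> PriorPurchase -> CouponUse
  P6: WebVisits <- StoreType -> PriorPurchase -> CouponUse
The empty set is not sufficient: P3 (WebVisits <- AdSpend -> Conversion -> PriorPurchase -> CouponUse) has no collider blocking it and no conditioned non-collider, so it is open.
Try {AdSpend, StoreType}:
  P1: blocked at fork node AdSpend ∈ conditioning set.
  P2: blocked at fork node AdSpend ∈ conditioning set.
  P3: blocked at fork node AdSpend ∈ conditioning set.
  P4: blocked at fork node StoreType ∈ conditioning set.
  P5: blocked at fork node StoreType ∈ conditioning set.
  P6: blocked at fork node StoreType ∈ conditioning set.
{AdSpend, StoreType} contains no descendant of WebVisits and blocks every backdoor path.
Every element of {AdSpend, StoreType} is needed (dropping AdSpend leaves P3 open; dropping StoreType leaves P4 open), so no proper subset is valid.
Among all size-2 subsets of the eligible variables, only {AdSpend, StoreType} blocks every backdoor path, so it is the unique smallest valid adjustment set.

{AdSpend, StoreType}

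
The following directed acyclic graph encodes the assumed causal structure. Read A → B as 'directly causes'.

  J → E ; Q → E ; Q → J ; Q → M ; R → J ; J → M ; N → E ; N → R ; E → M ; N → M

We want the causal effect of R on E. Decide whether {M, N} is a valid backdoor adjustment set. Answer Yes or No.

No

Backdoor paths from R to E (paths whose first edge points into R):
  P1: R <- N -> E
  P2: R <- N -> M <- Q -> J -> E
  P3: R <- N -> M <- Q -> E
  P4: R <- N -> M <- J <- Q -> E
  P5: R <- N -> M <- J -> E
  P6: R <- N -> M <- E
Condition 1 (no descendant of R in the set): FAILS — M is a descendant of R.
Condition 2 (every backdoor path blocked by {M, N}):
  P1: blocked at fork node N ∈ conditioning set.
  P2: blocked at fork node N ∈ conditioning set.
  P3: blocked at fork node N ∈ conditioning set.
  P4: blocked at fork node N ∈ conditioning set.
  P5: blocked at fork node N ∈ conditioning set.
  P6: blocked at fork node N ∈ conditioning set.
{M, N} does not satisfy the backdoor criterion.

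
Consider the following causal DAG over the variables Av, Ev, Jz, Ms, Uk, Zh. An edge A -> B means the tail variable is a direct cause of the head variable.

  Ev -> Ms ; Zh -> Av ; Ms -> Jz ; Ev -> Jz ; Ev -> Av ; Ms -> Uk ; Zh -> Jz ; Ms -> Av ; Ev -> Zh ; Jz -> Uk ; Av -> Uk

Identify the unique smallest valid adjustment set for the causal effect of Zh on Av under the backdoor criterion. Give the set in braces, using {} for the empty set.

{Ev}

Variables eligible for adjustment (non-descendants of Zh, excluding Zh and Av): {Ev, Ms}.
Backdoor paths from Zh to Av:
  P1: Zh <- Ev -> Ms -> Av
  P2: Zh <- Ev -> Ms -> Jz -> Uk <- Av
  P3: Zh <- Ev -> Ms -> Uk <- Av
  P4: Zh <- Ev -> Av
  P5: Zh <- Ev -> Jz <- Ms -> Av
  P6: Zh <- Ev -> Jz <- Ms -> Uk <- Av
  P7: Zh <- Ev -> Jz -> Uk <- Ms -> Av
  P8: Zh <- Ev -> Jz -> Uk <- Av
The empty set is not sufficient: P1 (Zh <- Ev -> Ms -> Av) has no collider blocking it and no conditioned non-collider, so it is open.
Try {Ev}:
  P1: blocked at fork node Ev ∈ conditioning set.
  P2: blocked at fork node Ev ∈ conditioning set.
  P3: blocked at fork node Ev ∈ conditioning set.
  P4: blocked at fork node Ev ∈ conditioning set.
  P5: blocked at fork node Ev ∈ conditioning set.
  P6: blocked at fork node Ev ∈ conditioning set.
  P7: blocked at fork node Ev ∈ conditioning set.
  P8: blocked at fork node Ev ∈ conditioning set.
{Ev} contains no descendant of Zh and blocks every backdoor path.
No other singleton works — e.g. {Ms} leaves P4 open — so {Ev} is the unique smallest valid adjustment set.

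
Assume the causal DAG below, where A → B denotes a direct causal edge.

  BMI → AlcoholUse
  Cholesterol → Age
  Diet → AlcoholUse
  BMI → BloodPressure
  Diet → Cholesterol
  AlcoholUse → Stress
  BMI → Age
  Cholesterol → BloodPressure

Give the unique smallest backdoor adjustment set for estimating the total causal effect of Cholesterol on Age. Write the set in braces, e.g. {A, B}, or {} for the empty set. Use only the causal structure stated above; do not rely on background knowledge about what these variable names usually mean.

Variables eligible for adjustment (non-descendants of Cholesterol, excluding Cholesterol and Age): {AlcoholUse, BMI, Diet, Stress}.
Backdoor paths from Cholesterol to Age:
  P1: Cholesterol <- Diet -> AlcoholUse <- BMI -> Age
Each backdoor path contains an unconditioned collider, so every path is already blocked with the empty conditioning set:
  P1: blocked at collider AlcoholUse (neither it nor any descendant is in the conditioning set).
The empty set is therefore the unique smallest valid set.

{}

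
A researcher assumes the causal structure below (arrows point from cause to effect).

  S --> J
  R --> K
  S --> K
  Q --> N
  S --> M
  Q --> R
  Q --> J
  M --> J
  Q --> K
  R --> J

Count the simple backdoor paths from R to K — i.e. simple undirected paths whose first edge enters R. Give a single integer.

3

A backdoor path from R to K is any simple undirected path whose first edge points into R (i.e. leaves R via a parent).
Parents of R: {Q}.
Enumerating:
  P1: R <- Q -> K
  P2: R <- Q -> J <- S -> K
  P3: R <- Q -> J <- M <- S -> K
That exhausts the simple backdoor paths. Count: 3.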